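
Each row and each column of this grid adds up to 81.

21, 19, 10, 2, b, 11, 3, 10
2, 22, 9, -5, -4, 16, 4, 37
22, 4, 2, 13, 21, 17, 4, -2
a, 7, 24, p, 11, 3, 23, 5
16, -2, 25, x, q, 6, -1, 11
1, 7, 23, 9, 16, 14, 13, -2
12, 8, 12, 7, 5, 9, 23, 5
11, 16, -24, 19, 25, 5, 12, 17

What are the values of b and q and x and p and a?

The known cells in row 1 total 76, leaving 81 − 76 = 5 for the blank.
The known cells in column 5 total 79, leaving 81 − 79 = 2 for the blank.
The known cells in row 5 total 57, leaving 81 − 57 = 24 for the blank.
The known cells in column 1 total 85, leaving 81 − 85 = -4 for the blank.
The known cells in row 4 total 69, leaving 81 − 69 = 12 for the blank.

b = 5, q = 2, x = 24, p = 12, a = -4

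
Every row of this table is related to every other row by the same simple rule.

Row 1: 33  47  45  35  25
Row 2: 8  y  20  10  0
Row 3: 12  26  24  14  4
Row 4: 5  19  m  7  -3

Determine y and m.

The difference between any two rows is the same in every column — this is an addition table with the headers hidden.
Row 2 minus row 1 is 10 − 35 = -25, so its entry in column 2 is 47 + (-25) = 22.
Row 4 minus row 1 is 7 − 35 = -28, so its entry in column 3 is 45 + (-28) = 17.

y = 22, m = 17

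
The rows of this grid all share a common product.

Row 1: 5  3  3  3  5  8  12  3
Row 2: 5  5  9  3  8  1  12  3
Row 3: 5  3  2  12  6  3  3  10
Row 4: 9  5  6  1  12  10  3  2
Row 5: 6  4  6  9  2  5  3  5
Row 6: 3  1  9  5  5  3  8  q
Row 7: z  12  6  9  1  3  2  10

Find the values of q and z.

q = 12, z = 5

Rows 2 and 5 each multiply to 194400, so every row has product 194400.
Row 6: 3×1×9×5×5×3×8 = 16200, so the missing entry is 194400 ÷ 16200 = 12.
Row 7: 12×6×9×1×3×2×10 = 38880, so the missing entry is 194400 ÷ 38880 = 5.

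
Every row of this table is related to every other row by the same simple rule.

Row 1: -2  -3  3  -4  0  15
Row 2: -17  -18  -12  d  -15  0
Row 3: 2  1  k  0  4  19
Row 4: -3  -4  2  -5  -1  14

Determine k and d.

The difference between any two rows is the same in every column — this is an addition table with the headers hidden.
Row 3 minus row 1 is 2 − (-2) = 4, so its entry in column 3 is 3 + 4 = 7.
Row 2 minus row 1 is -17 − (-2) = -15, so its entry in column 4 is -4 + (-15) = -19.

k = 7, d = -19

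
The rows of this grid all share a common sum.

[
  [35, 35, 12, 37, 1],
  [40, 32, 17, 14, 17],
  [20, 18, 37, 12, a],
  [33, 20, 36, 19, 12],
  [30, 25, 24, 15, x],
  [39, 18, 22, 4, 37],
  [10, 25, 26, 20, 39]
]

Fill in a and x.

Row 1 sums to 120 and so does row 6; that's the common total.
In row 3 the known cells total 87, leaving 120 − 87 = 33.
In row 5 the known cells total 94, leaving 120 − 94 = 26.

a = 33, x = 26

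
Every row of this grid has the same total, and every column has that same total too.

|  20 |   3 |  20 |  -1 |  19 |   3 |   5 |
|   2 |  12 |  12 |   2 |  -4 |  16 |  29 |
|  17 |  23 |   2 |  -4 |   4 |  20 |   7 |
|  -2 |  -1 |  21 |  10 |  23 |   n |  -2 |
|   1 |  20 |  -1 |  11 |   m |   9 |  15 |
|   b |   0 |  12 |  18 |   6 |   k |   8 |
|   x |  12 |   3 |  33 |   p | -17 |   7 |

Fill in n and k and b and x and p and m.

n = 20, k = 18, b = 7, x = 24, p = 7, m = 14

Rows 1 and 2 both sum to 69, so that's the common total.
Row 5 has 1 + 20 − 1 + 11 + 9 + 15 = 55; the blank must be 69 − 55 = 14.
Column 5 has 19 − 4 + 4 + 23 + 14 + 6 = 62; the blank must be 69 − 62 = 7.
Row 7 has 12 + 3 + 33 + 7 − 17 + 7 = 45; the blank must be 69 − 45 = 24.
Column 1 has 20 + 2 + 17 − 2 + 1 + 24 = 62; the blank must be 69 − 62 = 7.
Row 6 has 7 + 0 + 12 + 18 + 6 + 8 = 51; the blank must be 69 − 51 = 18.
Row 4 has -2 − 1 + 21 + 10 + 23 − 2 = 49; the blank must be 69 − 49 = 20.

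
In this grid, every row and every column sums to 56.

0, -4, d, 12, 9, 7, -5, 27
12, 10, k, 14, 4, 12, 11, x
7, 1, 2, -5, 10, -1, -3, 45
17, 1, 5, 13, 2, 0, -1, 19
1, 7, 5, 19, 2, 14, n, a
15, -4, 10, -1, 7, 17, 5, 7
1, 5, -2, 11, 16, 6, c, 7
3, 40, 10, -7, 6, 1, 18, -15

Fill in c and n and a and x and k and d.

Row 1: 0 − 4 + 12 + 9 + 7 − 5 + 27 = 46, so its missing entry is 56 − 46 = 10.
Column 3: 10 + 2 + 5 + 5 + 10 − 2 + 10 = 40, so its missing entry is 56 − 40 = 16.
Row 2: 12 + 10 + 16 + 14 + 4 + 12 + 11 = 79, so its missing entry is 56 − 79 = -23.
Row 7: 1 + 5 − 2 + 11 + 16 + 6 + 7 = 44, so its missing entry is 56 − 44 = 12.
Column 7: -5 + 11 − 3 − 1 + 5 + 12 + 18 = 37, so its missing entry is 56 − 37 = 19.
Row 5: 1 + 7 + 5 + 19 + 2 + 14 + 19 = 67, so its missing entry is 56 − 67 = -11.

c = 12, n = 19, a = -11, x = -23, k = 16, d = 10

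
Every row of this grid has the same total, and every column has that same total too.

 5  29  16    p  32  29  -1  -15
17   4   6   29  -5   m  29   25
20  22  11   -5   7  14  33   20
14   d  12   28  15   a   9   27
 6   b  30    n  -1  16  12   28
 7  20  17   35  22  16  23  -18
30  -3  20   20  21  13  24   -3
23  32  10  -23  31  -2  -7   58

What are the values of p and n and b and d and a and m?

Rows 3 and 6 both sum to 122, so that's the common total.
Row 2 has 17 + 4 + 6 + 29 − 5 + 29 + 25 = 105; the blank must be 122 − 105 = 17.
Row 1 has 5 + 29 + 16 + 32 + 29 − 1 − 15 = 95; the blank must be 122 − 95 = 27.
Column 4 has 27 + 29 − 5 + 28 + 35 + 20 − 23 = 111; the blank must be 122 − 111 = 11.
Row 5 has 6 + 30 + 11 − 1 + 16 + 12 + 28 = 102; the blank must be 122 − 102 = 20.
Column 2 has 29 + 4 + 22 + 20 + 20 − 3 + 32 = 124; the blank must be 122 − 124 = -2.
Row 4 has 14 − 2 + 12 + 28 + 15 + 9 + 27 = 103; the blank must be 122 − 103 = 19.

p = 27, n = 11, b = 20, d = -2, a = 19, m = 17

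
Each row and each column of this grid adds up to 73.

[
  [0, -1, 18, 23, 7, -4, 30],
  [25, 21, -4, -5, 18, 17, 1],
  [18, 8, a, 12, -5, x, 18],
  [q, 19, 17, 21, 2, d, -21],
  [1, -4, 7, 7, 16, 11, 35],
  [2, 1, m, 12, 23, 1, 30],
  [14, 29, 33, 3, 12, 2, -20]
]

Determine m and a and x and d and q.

m = 4, a = -2, x = 24, d = 22, q = 13

Column 1: 0 + 25 + 18 + 1 + 2 + 14 = 60, so its missing entry is 73 − 60 = 13.
Row 4: 13 + 19 + 17 + 21 + 2 − 21 = 51, so its missing entry is 73 − 51 = 22.
Column 6: -4 + 17 + 22 + 11 + 1 + 2 = 49, so its missing entry is 73 − 49 = 24.
Row 3: 18 + 8 + 12 − 5 + 24 + 18 = 75, so its missing entry is 73 − 75 = -2.
Row 6: 2 + 1 + 12 + 23 + 1 + 30 = 69, so its missing entry is 73 − 69 = 4.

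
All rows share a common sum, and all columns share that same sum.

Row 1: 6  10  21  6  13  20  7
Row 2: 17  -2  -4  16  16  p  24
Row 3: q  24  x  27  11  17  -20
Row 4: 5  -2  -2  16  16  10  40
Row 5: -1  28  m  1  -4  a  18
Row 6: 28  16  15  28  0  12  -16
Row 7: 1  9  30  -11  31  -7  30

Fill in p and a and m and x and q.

Rows 1 and 4 both sum to 83, so that's the common total.
Row 2 has 17 − 2 − 4 + 16 + 16 + 24 = 67; the blank must be 83 − 67 = 16.
Column 1 has 6 + 17 + 5 − 1 + 28 + 1 = 56; the blank must be 83 − 56 = 27.
Column 6 has 20 + 16 + 17 + 10 + 12 − 7 = 68; the blank must be 83 − 68 = 15.
Row 5 has -1 + 28 + 1 − 4 + 15 + 18 = 57; the blank must be 83 − 57 = 26.
Row 3 has 27 + 24 + 27 + 11 + 17 − 20 = 86; the blank must be 83 − 86 = -3.

p = 16, a = 15, m = 26, x = -3, q = 27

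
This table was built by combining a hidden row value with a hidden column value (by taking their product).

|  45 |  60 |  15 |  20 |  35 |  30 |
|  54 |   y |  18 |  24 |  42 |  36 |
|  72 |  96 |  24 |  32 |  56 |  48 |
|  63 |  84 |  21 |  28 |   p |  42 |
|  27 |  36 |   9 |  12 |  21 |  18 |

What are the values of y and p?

y = 72, p = 49

Each row is a constant multiple of every other row — this is a multiplication table with the headers hidden.
Row 2 is 18/15 = 6/5 times row 1, so its entry in column 2 is 60 × 6/5 = 72.
Row 4 is 21/15 = 7/5 times row 1, so its entry in column 5 is 35 × 7/5 = 49.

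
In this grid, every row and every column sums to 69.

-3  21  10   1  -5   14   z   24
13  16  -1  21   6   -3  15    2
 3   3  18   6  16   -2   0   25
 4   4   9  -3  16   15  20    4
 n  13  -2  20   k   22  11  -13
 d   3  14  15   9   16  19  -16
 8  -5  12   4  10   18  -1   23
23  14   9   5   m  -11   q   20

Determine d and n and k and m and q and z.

Row 1 has -3 + 21 + 10 + 1 − 5 + 14 + 24 = 62; the blank must be 69 − 62 = 7.
Column 7 has 7 + 15 + 0 + 20 + 11 + 19 − 1 = 71; the blank must be 69 − 71 = -2.
Row 8 has 23 + 14 + 9 + 5 − 11 − 2 + 20 = 58; the blank must be 69 − 58 = 11.
Column 5 has -5 + 6 + 16 + 16 + 9 + 10 + 11 = 63; the blank must be 69 − 63 = 6.
Row 5 has 13 − 2 + 20 + 6 + 22 + 11 − 13 = 57; the blank must be 69 − 57 = 12.
Row 6 has 3 + 14 + 15 + 9 + 16 + 19 − 16 = 60; the blank must be 69 − 60 = 9.

d = 9, n = 12, k = 6, m = 11, q = -2, z = 7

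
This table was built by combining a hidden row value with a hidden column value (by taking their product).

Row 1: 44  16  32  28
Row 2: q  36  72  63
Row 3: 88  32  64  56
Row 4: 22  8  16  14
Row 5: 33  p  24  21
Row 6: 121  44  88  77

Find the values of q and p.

q = 99, p = 12

Each row is a constant multiple of every other row — this is a multiplication table with the headers hidden.
Row 2 is 72/32 = 9/4 times row 1, so its entry in column 1 is 44 × 9/4 = 99.
Row 5 is 24/32 = 3/4 times row 1, so its entry in column 2 is 16 × 3/4 = 12.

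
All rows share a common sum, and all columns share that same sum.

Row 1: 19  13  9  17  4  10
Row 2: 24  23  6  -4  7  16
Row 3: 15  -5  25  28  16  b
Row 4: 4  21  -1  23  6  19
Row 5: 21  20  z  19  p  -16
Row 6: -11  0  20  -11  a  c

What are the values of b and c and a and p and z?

Rows 1 and 2 both sum to 72, so that's the common total.
Column 3 has 9 + 6 + 25 − 1 + 20 = 59; the blank must be 72 − 59 = 13.
Row 5 has 21 + 20 + 13 + 19 − 16 = 57; the blank must be 72 − 57 = 15.
Column 5 has 4 + 7 + 16 + 6 + 15 = 48; the blank must be 72 − 48 = 24.
Row 6 has -11 + 0 + 20 − 11 + 24 = 22; the blank must be 72 − 22 = 50.
Row 3 has 15 − 5 + 25 + 28 + 16 = 79; the blank must be 72 − 79 = -7.

b = -7, c = 50, a = 24, p = 15, z = 13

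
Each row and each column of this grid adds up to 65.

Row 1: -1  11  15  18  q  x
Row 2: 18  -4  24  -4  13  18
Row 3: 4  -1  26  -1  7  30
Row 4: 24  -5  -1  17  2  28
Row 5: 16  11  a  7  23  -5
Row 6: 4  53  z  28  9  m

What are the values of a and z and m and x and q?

The known cells in column 5 total 54, leaving 65 − 54 = 11 for the blank.
The known cells in row 5 total 52, leaving 65 − 52 = 13 for the blank.
The known cells in row 1 total 54, leaving 65 − 54 = 11 for the blank.
The known cells in column 6 total 82, leaving 65 − 82 = -17 for the blank.
The known cells in row 6 total 77, leaving 65 − 77 = -12 for the blank.

a = 13, z = -12, m = -17, x = 11, q = 11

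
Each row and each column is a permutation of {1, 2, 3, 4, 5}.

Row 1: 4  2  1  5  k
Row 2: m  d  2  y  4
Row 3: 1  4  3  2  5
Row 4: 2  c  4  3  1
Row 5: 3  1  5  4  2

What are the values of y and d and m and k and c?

Cell (1,5): row 1 already has {1, 2, 4, 5} → 3.
For row 4, column 2: row 4 already has {1, 2, 3, 4}; that leaves 5.
Cell (2,2): column 2 already has {1, 2, 4, 5} → 3.
Cell (2,1): column 1 already has {1, 2, 3, 4} → 5.
Cell (2,4): row 2 already has {2, 3, 4, 5} → 1.

y = 1, d = 3, m = 5, k = 3, c = 5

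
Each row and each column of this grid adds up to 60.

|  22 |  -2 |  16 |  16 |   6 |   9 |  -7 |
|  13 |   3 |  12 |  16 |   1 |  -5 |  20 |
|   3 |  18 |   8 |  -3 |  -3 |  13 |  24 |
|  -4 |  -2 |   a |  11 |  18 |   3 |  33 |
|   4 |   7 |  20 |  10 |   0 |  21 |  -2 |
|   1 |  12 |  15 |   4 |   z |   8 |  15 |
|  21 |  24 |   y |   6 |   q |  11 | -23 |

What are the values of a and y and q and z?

a = 1, y = -12, q = 33, z = 5

Row 4 has -4 − 2 + 11 + 18 + 3 + 33 = 59; the blank must be 60 − 59 = 1.
Row 6 has 1 + 12 + 15 + 4 + 8 + 15 = 55; the blank must be 60 − 55 = 5.
Column 3 has 16 + 12 + 8 + 1 + 20 + 15 = 72; the blank must be 60 − 72 = -12.
Row 7 has 21 + 24 − 12 + 6 + 11 − 23 = 27; the blank must be 60 − 27 = 33.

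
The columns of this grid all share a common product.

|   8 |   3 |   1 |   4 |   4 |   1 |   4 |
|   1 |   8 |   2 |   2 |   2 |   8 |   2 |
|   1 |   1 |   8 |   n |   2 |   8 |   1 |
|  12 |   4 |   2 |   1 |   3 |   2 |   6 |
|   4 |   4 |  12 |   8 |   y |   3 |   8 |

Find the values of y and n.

y = 8, n = 6

Columns 1 and 7 each multiply to 384, so every column has product 384.
Column 5: 4×2×2×3 = 48, so the missing entry is 384 ÷ 48 = 8.
Column 4: 4×2×1×8 = 64, so the missing entry is 384 ÷ 64 = 6.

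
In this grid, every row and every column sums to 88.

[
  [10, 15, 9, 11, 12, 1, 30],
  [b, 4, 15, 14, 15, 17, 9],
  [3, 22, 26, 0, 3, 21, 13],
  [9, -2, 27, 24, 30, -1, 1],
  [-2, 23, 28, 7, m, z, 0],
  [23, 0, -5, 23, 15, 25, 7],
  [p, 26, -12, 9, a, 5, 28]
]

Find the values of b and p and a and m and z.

Column 6: 1 + 17 + 21 − 1 + 25 + 5 = 68, so its missing entry is 88 − 68 = 20.
Row 5: -2 + 23 + 28 + 7 + 20 + 0 = 76, so its missing entry is 88 − 76 = 12.
Column 5: 12 + 15 + 3 + 30 + 12 + 15 = 87, so its missing entry is 88 − 87 = 1.
Row 7: 26 − 12 + 9 + 1 + 5 + 28 = 57, so its missing entry is 88 − 57 = 31.
Row 2: 4 + 15 + 14 + 15 + 17 + 9 = 74, so its missing entry is 88 − 74 = 14.

b = 14, p = 31, a = 1, m = 12, z = 20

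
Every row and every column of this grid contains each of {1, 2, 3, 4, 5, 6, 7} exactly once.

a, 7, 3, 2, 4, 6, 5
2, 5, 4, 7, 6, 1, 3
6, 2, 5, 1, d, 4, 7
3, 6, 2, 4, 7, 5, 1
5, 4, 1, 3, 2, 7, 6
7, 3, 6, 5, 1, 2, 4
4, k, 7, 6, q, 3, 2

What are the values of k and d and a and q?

At (row 7, col 2): column 2 already has {2, 3, 4, 5, 6, 7}, so the value is 1.
Cell (3,5): row 3 already has {1, 2, 4, 5, 6, 7} → 3.
At (row 7, col 5): row 7 already has {1, 2, 3, 4, 6, 7}, so the value is 5.
Cell (1,1): row 1 already has {2, 3, 4, 5, 6, 7} → 1.

k = 1, d = 3, a = 1, q = 5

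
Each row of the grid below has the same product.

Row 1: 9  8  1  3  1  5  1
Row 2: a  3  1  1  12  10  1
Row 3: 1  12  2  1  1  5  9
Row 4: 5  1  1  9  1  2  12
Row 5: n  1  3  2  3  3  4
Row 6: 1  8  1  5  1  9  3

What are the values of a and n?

a = 3, n = 5

Rows 3 and 4 each multiply to 1080, so every row has product 1080.
Row 2: 3×1×1×12×10×1 = 360, so the missing entry is 1080 ÷ 360 = 3.
Row 5: 1×3×2×3×3×4 = 216, so the missing entry is 1080 ÷ 216 = 5.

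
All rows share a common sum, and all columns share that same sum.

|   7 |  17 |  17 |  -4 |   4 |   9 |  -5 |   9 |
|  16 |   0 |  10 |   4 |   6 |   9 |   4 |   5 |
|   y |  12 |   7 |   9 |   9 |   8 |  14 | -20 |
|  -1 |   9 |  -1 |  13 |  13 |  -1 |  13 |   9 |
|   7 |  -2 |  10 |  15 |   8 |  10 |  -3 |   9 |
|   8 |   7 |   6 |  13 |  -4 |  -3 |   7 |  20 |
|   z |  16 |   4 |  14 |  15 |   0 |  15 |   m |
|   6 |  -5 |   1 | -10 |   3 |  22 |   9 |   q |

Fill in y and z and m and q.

Rows 1 and 2 both sum to 54, so that's the common total.
Row 3: 12 + 7 + 9 + 9 + 8 + 14 − 20 = 39, so its missing entry is 54 − 39 = 15.
Row 8: 6 − 5 + 1 − 10 + 3 + 22 + 9 = 26, so its missing entry is 54 − 26 = 28.
Column 8: 9 + 5 − 20 + 9 + 9 + 20 + 28 = 60, so its missing entry is 54 − 60 = -6.
Row 7: 16 + 4 + 14 + 15 + 0 + 15 − 6 = 58, so its missing entry is 54 − 58 = -4.

y = 15, z = -4, m = -6, q = 28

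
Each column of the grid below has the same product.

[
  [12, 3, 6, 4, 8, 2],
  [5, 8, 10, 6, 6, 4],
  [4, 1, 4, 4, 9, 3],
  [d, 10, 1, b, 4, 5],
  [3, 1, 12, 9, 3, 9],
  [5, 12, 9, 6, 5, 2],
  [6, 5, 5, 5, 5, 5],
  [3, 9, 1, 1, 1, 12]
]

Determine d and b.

d = 2, b = 5

Columns 2 and 6 each multiply to 129600, so every column has product 129600.
Column 1: 12×5×4×3×5×6×3 = 64800, so the missing entry is 129600 ÷ 64800 = 2.
Column 4: 4×6×4×9×6×5×1 = 25920, so the missing entry is 129600 ÷ 25920 = 5.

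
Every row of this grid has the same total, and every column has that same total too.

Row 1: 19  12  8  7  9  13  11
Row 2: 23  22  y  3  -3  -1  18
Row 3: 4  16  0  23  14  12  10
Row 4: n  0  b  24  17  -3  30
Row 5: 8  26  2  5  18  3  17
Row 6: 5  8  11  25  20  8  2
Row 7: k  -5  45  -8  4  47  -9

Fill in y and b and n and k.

y = 17, b = -4, n = 15, k = 5

Rows 1 and 3 both sum to 79, so that's the common total.
The known cells in row 2 total 62, leaving 79 − 62 = 17 for the blank.
The known cells in column 3 total 83, leaving 79 − 83 = -4 for the blank.
The known cells in row 7 total 74, leaving 79 − 74 = 5 for the blank.
The known cells in row 4 total 64, leaving 79 − 64 = 15 for the blank.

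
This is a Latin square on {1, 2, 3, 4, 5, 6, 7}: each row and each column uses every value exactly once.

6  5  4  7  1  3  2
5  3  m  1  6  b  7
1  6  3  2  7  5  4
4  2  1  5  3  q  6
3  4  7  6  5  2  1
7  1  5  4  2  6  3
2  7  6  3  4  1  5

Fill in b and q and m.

For row 2, column 3: column 3 already has {1, 3, 4, 5, 6, 7}; that leaves 2.
At (row 4, col 6): row 4 already has {1, 2, 3, 4, 5, 6}, so the value is 7.
Cell (2,6): row 2 already has {1, 2, 3, 5, 6, 7} → 4.

b = 4, q = 7, m = 2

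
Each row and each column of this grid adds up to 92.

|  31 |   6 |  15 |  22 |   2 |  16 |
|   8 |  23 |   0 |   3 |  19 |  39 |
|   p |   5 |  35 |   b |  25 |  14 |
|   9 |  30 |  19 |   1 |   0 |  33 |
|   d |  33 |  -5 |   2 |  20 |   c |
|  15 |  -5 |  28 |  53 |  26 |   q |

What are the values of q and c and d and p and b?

q = -25, c = 15, d = 27, p = 2, b = 11

Row 6 has 15 − 5 + 28 + 53 + 26 = 117; the blank must be 92 − 117 = -25.
Column 4 has 22 + 3 + 1 + 2 + 53 = 81; the blank must be 92 − 81 = 11.
Row 3 has 5 + 35 + 11 + 25 + 14 = 90; the blank must be 92 − 90 = 2.
Column 1 has 31 + 8 + 2 + 9 + 15 = 65; the blank must be 92 − 65 = 27.
Row 5 has 27 + 33 − 5 + 2 + 20 = 77; the blank must be 92 − 77 = 15.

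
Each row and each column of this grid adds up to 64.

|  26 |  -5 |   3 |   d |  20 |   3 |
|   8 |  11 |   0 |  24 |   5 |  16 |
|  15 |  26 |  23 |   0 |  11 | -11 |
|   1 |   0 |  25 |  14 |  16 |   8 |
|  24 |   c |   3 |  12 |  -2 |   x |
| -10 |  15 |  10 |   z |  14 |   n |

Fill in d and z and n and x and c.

The known cells in row 1 total 47, leaving 64 − 47 = 17 for the blank.
The known cells in column 4 total 67, leaving 64 − 67 = -3 for the blank.
The known cells in row 6 total 26, leaving 64 − 26 = 38 for the blank.
The known cells in column 6 total 54, leaving 64 − 54 = 10 for the blank.
The known cells in row 5 total 47, leaving 64 − 47 = 17 for the blank.

d = 17, z = -3, n = 38, x = 10, c = 17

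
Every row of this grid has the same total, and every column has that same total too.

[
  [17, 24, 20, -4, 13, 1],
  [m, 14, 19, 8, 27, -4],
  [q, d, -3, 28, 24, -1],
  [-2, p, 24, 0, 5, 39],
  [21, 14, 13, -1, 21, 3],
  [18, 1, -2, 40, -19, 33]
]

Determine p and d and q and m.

p = 5, d = 13, q = 10, m = 7

Rows 1 and 5 both sum to 71, so that's the common total.
Row 4: -2 + 24 + 0 + 5 + 39 = 66, so its missing entry is 71 − 66 = 5.
Row 2: 14 + 19 + 8 + 27 − 4 = 64, so its missing entry is 71 − 64 = 7.
Column 1: 17 + 7 − 2 + 21 + 18 = 61, so its missing entry is 71 − 61 = 10.
Row 3: 10 − 3 + 28 + 24 − 1 = 58, so its missing entry is 71 − 58 = 13.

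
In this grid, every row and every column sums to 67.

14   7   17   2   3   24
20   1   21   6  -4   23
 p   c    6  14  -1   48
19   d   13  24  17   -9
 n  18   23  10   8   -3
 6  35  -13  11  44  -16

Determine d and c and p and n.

d = 3, c = 3, p = -3, n = 11

The known cells in row 4 total 64, leaving 67 − 64 = 3 for the blank.
The known cells in row 5 total 56, leaving 67 − 56 = 11 for the blank.
The known cells in column 1 total 70, leaving 67 − 70 = -3 for the blank.
The known cells in row 3 total 64, leaving 67 − 64 = 3 for the blank.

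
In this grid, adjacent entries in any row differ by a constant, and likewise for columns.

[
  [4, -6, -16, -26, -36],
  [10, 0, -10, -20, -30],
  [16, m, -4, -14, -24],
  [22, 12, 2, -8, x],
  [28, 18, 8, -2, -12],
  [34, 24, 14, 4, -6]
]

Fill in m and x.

Along each row the entries change by -10 per step; down each column they change by 6.
Row 3: from 16 at column 1, stepping by -10 to column 2 gives 6.
Row 4: from 22 at column 1, stepping by -10 to column 5 gives -18.

m = 6, x = -18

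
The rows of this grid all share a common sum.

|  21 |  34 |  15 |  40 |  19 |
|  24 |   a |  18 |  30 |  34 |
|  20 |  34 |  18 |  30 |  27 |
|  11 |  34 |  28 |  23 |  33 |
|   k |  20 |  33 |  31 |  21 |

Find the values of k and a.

Rows 3 and 4 both add up to 129, so every row sums to 129.
Row 5: 20 + 33 + 31 + 21 = 105, so the missing entry is 129 − 105 = 24.
Row 2: 24 + 18 + 30 + 34 = 106, so the missing entry is 129 − 106 = 23.

k = 24, a = 23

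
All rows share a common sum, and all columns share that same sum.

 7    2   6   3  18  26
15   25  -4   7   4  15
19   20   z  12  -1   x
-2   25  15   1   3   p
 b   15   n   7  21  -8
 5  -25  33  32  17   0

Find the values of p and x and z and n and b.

p = 20, x = 9, z = 3, n = 9, b = 18

Rows 1 and 2 both sum to 62, so that's the common total.
Column 1 has 7 + 15 + 19 − 2 + 5 = 44; the blank must be 62 − 44 = 18.
Row 5 has 18 + 15 + 7 + 21 − 8 = 53; the blank must be 62 − 53 = 9.
Column 3 has 6 − 4 + 15 + 9 + 33 = 59; the blank must be 62 − 59 = 3.
Row 3 has 19 + 20 + 3 + 12 − 1 = 53; the blank must be 62 − 53 = 9.
Row 4 has -2 + 25 + 15 + 1 + 3 = 42; the blank must be 62 − 42 = 20.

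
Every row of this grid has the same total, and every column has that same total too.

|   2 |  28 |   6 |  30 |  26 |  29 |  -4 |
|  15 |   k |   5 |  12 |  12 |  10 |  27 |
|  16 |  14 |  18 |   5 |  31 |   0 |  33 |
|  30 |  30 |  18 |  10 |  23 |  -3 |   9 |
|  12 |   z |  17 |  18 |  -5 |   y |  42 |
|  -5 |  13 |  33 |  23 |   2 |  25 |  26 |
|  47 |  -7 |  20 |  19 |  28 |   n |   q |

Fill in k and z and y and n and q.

k = 36, z = 3, y = 30, n = 26, q = -16

Rows 1 and 3 both sum to 117, so that's the common total.
Row 2: 15 + 5 + 12 + 12 + 10 + 27 = 81, so its missing entry is 117 − 81 = 36.
Column 7: -4 + 27 + 33 + 9 + 42 + 26 = 133, so its missing entry is 117 − 133 = -16.
Row 7: 47 − 7 + 20 + 19 + 28 − 16 = 91, so its missing entry is 117 − 91 = 26.
Column 6: 29 + 10 + 0 − 3 + 25 + 26 = 87, so its missing entry is 117 − 87 = 30.
Row 5: 12 + 17 + 18 − 5 + 30 + 42 = 114, so its missing entry is 117 − 114 = 3.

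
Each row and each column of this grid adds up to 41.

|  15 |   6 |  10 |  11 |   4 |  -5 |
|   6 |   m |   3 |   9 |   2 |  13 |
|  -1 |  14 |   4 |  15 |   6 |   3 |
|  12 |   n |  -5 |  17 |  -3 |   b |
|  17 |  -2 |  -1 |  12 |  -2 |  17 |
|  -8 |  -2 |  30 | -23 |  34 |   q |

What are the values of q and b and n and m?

The known cells in row 2 total 33, leaving 41 − 33 = 8 for the blank.
The known cells in column 2 total 24, leaving 41 − 24 = 17 for the blank.
The known cells in row 6 total 31, leaving 41 − 31 = 10 for the blank.
The known cells in row 4 total 38, leaving 41 − 38 = 3 for the blank.

q = 10, b = 3, n = 17, m = 8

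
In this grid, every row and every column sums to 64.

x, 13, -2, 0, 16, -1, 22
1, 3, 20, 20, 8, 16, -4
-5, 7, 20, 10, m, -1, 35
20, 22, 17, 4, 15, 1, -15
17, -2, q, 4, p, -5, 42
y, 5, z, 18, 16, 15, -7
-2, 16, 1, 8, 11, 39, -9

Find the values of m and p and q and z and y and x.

m = -2, p = 0, q = 8, z = 0, y = 17, x = 16

Row 3: -5 + 7 + 20 + 10 − 1 + 35 = 66, so its missing entry is 64 − 66 = -2.
Column 5: 16 + 8 − 2 + 15 + 16 + 11 = 64, so its missing entry is 64 − 64 = 0.
Row 1: 13 − 2 + 0 + 16 − 1 + 22 = 48, so its missing entry is 64 − 48 = 16.
Row 5: 17 − 2 + 4 + 0 − 5 + 42 = 56, so its missing entry is 64 − 56 = 8.
Column 1: 16 + 1 − 5 + 20 + 17 − 2 = 47, so its missing entry is 64 − 47 = 17.
Row 6: 17 + 5 + 18 + 16 + 15 − 7 = 64, so its missing entry is 64 − 64 = 0.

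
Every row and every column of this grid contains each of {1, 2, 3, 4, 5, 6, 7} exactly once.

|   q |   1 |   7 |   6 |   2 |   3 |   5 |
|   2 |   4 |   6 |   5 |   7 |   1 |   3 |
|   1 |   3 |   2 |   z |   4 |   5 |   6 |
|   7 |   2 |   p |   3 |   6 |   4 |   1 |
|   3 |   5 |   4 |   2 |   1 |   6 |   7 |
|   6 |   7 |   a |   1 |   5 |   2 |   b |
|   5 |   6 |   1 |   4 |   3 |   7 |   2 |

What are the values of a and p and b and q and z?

Cell (1,1): row 1 already has {1, 2, 3, 5, 6, 7} → 4.
At (row 3, col 4): row 3 already has {1, 2, 3, 4, 5, 6}, so the value is 7.
For row 6, column 7: column 7 already has {1, 2, 3, 5, 6, 7}; that leaves 4.
Cell (4,3): row 4 already has {1, 2, 3, 4, 6, 7} → 5.
Cell (6,3): row 6 already has {1, 2, 4, 5, 6, 7} → 3.

a = 3, p = 5, b = 4, q = 4, z = 7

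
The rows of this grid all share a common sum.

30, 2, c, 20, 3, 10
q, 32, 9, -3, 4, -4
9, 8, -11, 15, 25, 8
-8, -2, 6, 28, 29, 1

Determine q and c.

Row 3 sums to 54 and so does row 4; that's the common total.
In row 2 the known cells total 38, leaving 54 − 38 = 16.
In row 1 the known cells total 65, leaving 54 − 65 = -11.

q = 16, c = -11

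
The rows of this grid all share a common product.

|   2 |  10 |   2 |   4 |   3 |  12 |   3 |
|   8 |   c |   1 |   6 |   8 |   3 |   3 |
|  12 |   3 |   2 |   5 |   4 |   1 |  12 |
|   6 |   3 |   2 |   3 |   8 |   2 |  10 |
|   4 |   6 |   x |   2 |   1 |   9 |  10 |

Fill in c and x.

c = 5, x = 4

Rows 1 and 4 each multiply to 17280, so every row has product 17280.
Row 2: 8×1×6×8×3×3 = 3456, so the missing entry is 17280 ÷ 3456 = 5.
Row 5: 4×6×2×1×9×10 = 4320, so the missing entry is 17280 ÷ 4320 = 4.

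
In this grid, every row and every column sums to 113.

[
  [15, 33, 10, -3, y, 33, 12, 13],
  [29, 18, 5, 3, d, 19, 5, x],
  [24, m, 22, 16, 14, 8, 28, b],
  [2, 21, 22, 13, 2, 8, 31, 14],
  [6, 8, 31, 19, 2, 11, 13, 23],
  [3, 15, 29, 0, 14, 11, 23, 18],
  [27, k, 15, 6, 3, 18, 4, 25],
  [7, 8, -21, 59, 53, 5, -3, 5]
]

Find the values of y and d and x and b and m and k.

Row 1 has 15 + 33 + 10 − 3 + 33 + 12 + 13 = 113; the blank must be 113 − 113 = 0.
Row 7 has 27 + 15 + 6 + 3 + 18 + 4 + 25 = 98; the blank must be 113 − 98 = 15.
Column 2 has 33 + 18 + 21 + 8 + 15 + 15 + 8 = 118; the blank must be 113 − 118 = -5.
Row 3 has 24 − 5 + 22 + 16 + 14 + 8 + 28 = 107; the blank must be 113 − 107 = 6.
Column 5 has 0 + 14 + 2 + 2 + 14 + 3 + 53 = 88; the blank must be 113 − 88 = 25.
Row 2 has 29 + 18 + 5 + 3 + 25 + 19 + 5 = 104; the blank must be 113 − 104 = 9.

y = 0, d = 25, x = 9, b = 6, m = -5, k = 15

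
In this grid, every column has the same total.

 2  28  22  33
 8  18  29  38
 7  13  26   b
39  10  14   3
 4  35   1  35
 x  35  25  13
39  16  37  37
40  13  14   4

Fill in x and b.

x = 29, b = 5

The complete columns each total 168.
Column 1 is missing 168 − 139 = 29 (since 2 + 8 + 7 + 39 + 4 + 39 + 40 = 139).
Column 4 is missing 168 − 163 = 5 (since 33 + 38 + 3 + 35 + 13 + 37 + 4 = 163).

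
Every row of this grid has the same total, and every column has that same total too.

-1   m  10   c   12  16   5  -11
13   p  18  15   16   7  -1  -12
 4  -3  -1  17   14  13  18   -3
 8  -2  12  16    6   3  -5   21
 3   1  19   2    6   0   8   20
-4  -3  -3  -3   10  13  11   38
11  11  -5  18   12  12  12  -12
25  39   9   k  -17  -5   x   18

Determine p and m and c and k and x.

Rows 3 and 4 both sum to 59, so that's the common total.
Row 2 has 13 + 18 + 15 + 16 + 7 − 1 − 12 = 56; the blank must be 59 − 56 = 3.
Column 2 has 3 − 3 − 2 + 1 − 3 + 11 + 39 = 46; the blank must be 59 − 46 = 13.
Row 1 has -1 + 13 + 10 + 12 + 16 + 5 − 11 = 44; the blank must be 59 − 44 = 15.
Column 4 has 15 + 15 + 17 + 16 + 2 − 3 + 18 = 80; the blank must be 59 − 80 = -21.
Row 8 has 25 + 39 + 9 − 21 − 17 − 5 + 18 = 48; the blank must be 59 − 48 = 11.

p = 3, m = 13, c = 15, k = -21, x = 11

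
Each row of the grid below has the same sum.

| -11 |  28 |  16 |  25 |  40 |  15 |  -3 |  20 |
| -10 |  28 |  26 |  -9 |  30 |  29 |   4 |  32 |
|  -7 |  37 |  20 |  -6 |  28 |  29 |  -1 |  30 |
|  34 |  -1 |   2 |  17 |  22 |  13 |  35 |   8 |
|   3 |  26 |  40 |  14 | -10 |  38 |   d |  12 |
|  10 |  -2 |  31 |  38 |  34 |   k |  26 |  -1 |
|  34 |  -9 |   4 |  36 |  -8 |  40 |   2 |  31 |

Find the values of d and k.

d = 7, k = -6

The complete rows each total 130.
Row 5 is missing 130 − 123 = 7 (since 3 + 26 + 40 + 14 − 10 + 38 + 12 = 123).
Row 6 is missing 130 − 136 = -6 (since 10 − 2 + 31 + 38 + 34 + 26 − 1 = 136).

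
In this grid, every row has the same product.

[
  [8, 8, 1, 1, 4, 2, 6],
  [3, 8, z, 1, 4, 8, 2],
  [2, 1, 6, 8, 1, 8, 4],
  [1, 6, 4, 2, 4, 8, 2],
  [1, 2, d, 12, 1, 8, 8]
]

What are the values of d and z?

Rows 1 and 4 each multiply to 3072, so every row has product 3072.
Row 5: 1×2×12×1×8×8 = 1536, so the missing entry is 3072 ÷ 1536 = 2.
Row 2: 3×8×1×4×8×2 = 1536, so the missing entry is 3072 ÷ 1536 = 2.

d = 2, z = 2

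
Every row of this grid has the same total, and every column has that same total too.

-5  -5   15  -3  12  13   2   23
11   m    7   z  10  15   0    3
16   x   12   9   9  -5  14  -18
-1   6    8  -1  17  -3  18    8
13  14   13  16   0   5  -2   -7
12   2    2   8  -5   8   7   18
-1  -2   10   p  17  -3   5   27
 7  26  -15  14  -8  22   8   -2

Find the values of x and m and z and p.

Rows 1 and 4 both sum to 52, so that's the common total.
Row 7: -1 − 2 + 10 + 17 − 3 + 5 + 27 = 53, so its missing entry is 52 − 53 = -1.
Column 4: -3 + 9 − 1 + 16 + 8 − 1 + 14 = 42, so its missing entry is 52 − 42 = 10.
Row 2: 11 + 7 + 10 + 10 + 15 + 0 + 3 = 56, so its missing entry is 52 − 56 = -4.
Row 3: 16 + 12 + 9 + 9 − 5 + 14 − 18 = 37, so its missing entry is 52 − 37 = 15.

x = 15, m = -4, z = 10, p = -1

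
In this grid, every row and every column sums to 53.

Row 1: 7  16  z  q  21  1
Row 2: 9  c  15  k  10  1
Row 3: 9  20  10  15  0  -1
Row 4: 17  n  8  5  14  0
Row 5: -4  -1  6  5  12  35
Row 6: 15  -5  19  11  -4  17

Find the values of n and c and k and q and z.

n = 9, c = 14, k = 4, q = 13, z = -5

The known cells in row 4 total 44, leaving 53 − 44 = 9 for the blank.
The known cells in column 2 total 39, leaving 53 − 39 = 14 for the blank.
The known cells in column 3 total 58, leaving 53 − 58 = -5 for the blank.
The known cells in row 1 total 40, leaving 53 − 40 = 13 for the blank.
The known cells in row 2 total 49, leaving 53 − 49 = 4 for the blank.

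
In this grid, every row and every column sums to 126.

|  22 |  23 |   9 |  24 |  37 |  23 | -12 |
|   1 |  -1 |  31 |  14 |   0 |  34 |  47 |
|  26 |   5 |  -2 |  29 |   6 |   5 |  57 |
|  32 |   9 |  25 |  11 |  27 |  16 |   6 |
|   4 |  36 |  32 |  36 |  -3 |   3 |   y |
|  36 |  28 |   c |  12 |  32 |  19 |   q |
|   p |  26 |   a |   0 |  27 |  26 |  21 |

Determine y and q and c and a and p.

The known cells in row 5 total 108, leaving 126 − 108 = 18 for the blank.
The known cells in column 7 total 137, leaving 126 − 137 = -11 for the blank.
The known cells in column 1 total 121, leaving 126 − 121 = 5 for the blank.
The known cells in row 7 total 105, leaving 126 − 105 = 21 for the blank.
The known cells in row 6 total 116, leaving 126 − 116 = 10 for the blank.

y = 18, q = -11, c = 10, a = 21, p = 5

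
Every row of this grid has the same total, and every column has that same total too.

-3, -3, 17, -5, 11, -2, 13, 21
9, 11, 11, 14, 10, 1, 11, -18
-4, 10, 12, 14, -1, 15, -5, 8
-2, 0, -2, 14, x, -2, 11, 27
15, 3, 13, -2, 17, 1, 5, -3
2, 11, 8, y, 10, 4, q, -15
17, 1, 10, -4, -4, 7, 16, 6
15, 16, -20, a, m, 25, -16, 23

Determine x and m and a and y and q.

x = 3, m = 3, a = 3, y = 15, q = 14

Rows 1 and 2 both sum to 49, so that's the common total.
Row 4: -2 + 0 − 2 + 14 − 2 + 11 + 27 = 46, so its missing entry is 49 − 46 = 3.
Column 5: 11 + 10 − 1 + 3 + 17 + 10 − 4 = 46, so its missing entry is 49 − 46 = 3.
Row 8: 15 + 16 − 20 + 3 + 25 − 16 + 23 = 46, so its missing entry is 49 − 46 = 3.
Column 7: 13 + 11 − 5 + 11 + 5 + 16 − 16 = 35, so its missing entry is 49 − 35 = 14.
Row 6: 2 + 11 + 8 + 10 + 4 + 14 − 15 = 34, so its missing entry is 49 − 34 = 15.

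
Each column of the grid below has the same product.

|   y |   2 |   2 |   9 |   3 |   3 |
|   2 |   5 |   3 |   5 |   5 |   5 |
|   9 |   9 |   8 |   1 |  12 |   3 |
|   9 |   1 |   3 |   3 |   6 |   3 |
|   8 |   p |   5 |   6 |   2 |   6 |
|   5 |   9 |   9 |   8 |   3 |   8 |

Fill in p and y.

p = 8, y = 1

Columns 4 and 5 each multiply to 6480, so every column has product 6480.
Column 2: 2×5×9×1×9 = 810, so the missing entry is 6480 ÷ 810 = 8.
Column 1: 2×9×9×8×5 = 6480, so the missing entry is 6480 ÷ 6480 = 1.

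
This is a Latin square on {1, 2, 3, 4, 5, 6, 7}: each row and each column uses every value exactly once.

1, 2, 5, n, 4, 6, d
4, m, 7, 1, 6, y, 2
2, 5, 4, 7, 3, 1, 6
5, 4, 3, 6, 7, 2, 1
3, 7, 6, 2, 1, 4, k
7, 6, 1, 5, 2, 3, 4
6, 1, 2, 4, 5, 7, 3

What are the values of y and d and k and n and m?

y = 5, d = 7, k = 5, n = 3, m = 3

For row 2, column 6: column 6 already has {1, 2, 3, 4, 6, 7}; that leaves 5.
At (row 2, col 2): row 2 already has {1, 2, 4, 5, 6, 7}, so the value is 3.
At (row 5, col 7): row 5 already has {1, 2, 3, 4, 6, 7}, so the value is 5.
Cell (1,4): column 4 already has {1, 2, 4, 5, 6, 7} → 3.
For row 1, column 7: row 1 already has {1, 2, 3, 4, 5, 6}; that leaves 7.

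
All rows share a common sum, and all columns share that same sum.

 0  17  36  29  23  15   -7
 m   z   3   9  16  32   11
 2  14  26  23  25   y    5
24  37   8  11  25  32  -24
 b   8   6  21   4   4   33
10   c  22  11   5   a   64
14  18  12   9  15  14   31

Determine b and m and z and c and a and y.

b = 37, m = 26, z = 16, c = 3, a = -2, y = 18

Rows 1 and 4 both sum to 113, so that's the common total.
Row 5 has 8 + 6 + 21 + 4 + 4 + 33 = 76; the blank must be 113 − 76 = 37.
Column 1 has 0 + 2 + 24 + 37 + 10 + 14 = 87; the blank must be 113 − 87 = 26.
Row 2 has 26 + 3 + 9 + 16 + 32 + 11 = 97; the blank must be 113 − 97 = 16.
Column 2 has 17 + 16 + 14 + 37 + 8 + 18 = 110; the blank must be 113 − 110 = 3.
Row 6 has 10 + 3 + 22 + 11 + 5 + 64 = 115; the blank must be 113 − 115 = -2.
Row 3 has 2 + 14 + 26 + 23 + 25 + 5 = 95; the blank must be 113 − 95 = 18.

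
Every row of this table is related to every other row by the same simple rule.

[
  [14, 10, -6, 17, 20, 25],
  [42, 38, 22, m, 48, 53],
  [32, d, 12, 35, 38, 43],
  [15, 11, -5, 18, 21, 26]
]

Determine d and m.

d = 28, m = 45

The difference between any two rows is the same in every column — this is an addition table with the headers hidden.
Row 3 minus row 1 is 43 − 25 = 18, so its entry in column 2 is 10 + 18 = 28.
Row 2 minus row 1 is 53 − 25 = 28, so its entry in column 4 is 17 + 28 = 45.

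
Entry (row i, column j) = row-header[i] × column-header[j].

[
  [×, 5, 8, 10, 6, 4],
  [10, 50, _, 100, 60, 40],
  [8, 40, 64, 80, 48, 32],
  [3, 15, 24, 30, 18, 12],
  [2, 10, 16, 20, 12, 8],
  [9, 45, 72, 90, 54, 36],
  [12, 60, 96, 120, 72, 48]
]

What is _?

10 × 8 = 80.

80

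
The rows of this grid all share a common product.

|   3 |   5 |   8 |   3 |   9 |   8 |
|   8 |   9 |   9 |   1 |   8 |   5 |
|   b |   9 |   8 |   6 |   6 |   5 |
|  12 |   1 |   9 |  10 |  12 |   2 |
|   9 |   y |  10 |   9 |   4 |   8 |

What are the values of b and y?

Rows 1 and 4 each multiply to 25920, so every row has product 25920.
Row 3: 9×8×6×6×5 = 12960, so the missing entry is 25920 ÷ 12960 = 2.
Row 5: 9×10×9×4×8 = 25920, so the missing entry is 25920 ÷ 25920 = 1.

b = 2, y = 1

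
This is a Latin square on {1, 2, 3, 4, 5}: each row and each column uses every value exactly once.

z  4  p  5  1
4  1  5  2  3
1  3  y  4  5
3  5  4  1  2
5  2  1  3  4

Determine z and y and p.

z = 2, y = 2, p = 3

Cell (1,1): column 1 already has {1, 3, 4, 5} → 2.
Cell (1,3): row 1 already has {1, 2, 4, 5} → 3.
Cell (3,3): row 3 already has {1, 3, 4, 5} → 2.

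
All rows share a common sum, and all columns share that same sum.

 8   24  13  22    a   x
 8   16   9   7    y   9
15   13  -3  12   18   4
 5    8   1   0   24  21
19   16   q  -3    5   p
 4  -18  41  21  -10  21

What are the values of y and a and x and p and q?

Rows 3 and 4 both sum to 59, so that's the common total.
Column 3 has 13 + 9 − 3 + 1 + 41 = 61; the blank must be 59 − 61 = -2.
Row 2 has 8 + 16 + 9 + 7 + 9 = 49; the blank must be 59 − 49 = 10.
Column 5 has 10 + 18 + 24 + 5 − 10 = 47; the blank must be 59 − 47 = 12.
Row 5 has 19 + 16 − 2 − 3 + 5 = 35; the blank must be 59 − 35 = 24.
Row 1 has 8 + 24 + 13 + 22 + 12 = 79; the blank must be 59 − 79 = -20.

y = 10, a = 12, x = -20, p = 24, q = -2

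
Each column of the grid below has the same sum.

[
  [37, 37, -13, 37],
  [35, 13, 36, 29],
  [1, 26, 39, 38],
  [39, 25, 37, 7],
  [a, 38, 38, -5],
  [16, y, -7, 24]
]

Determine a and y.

Column 3 sums to 130 and so does column 4; that's the common total.
In column 1 the known cells total 128, leaving 130 − 128 = 2.
In column 2 the known cells total 139, leaving 130 − 139 = -9.

a = 2, y = -9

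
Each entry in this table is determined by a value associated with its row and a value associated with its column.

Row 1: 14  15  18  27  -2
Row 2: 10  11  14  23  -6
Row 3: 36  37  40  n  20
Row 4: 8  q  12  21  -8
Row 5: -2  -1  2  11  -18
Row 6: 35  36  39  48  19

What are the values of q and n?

The difference between any two rows is the same in every column — this is an addition table with the headers hidden.
Row 4 minus row 1 is 8 − 14 = -6, so its entry in column 2 is 15 + (-6) = 9.
Row 3 minus row 1 is 36 − 14 = 22, so its entry in column 4 is 27 + 22 = 49.

q = 9, n = 49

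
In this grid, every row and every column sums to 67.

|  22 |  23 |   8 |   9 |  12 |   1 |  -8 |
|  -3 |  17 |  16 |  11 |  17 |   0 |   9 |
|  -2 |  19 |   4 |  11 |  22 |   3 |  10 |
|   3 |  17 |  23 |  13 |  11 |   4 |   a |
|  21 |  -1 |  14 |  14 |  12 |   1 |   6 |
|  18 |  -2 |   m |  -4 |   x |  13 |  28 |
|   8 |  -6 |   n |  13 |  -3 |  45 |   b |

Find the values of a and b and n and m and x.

The known cells in column 5 total 71, leaving 67 − 71 = -4 for the blank.
The known cells in row 4 total 71, leaving 67 − 71 = -4 for the blank.
The known cells in column 7 total 41, leaving 67 − 41 = 26 for the blank.
The known cells in row 7 total 83, leaving 67 − 83 = -16 for the blank.
The known cells in row 6 total 49, leaving 67 − 49 = 18 for the blank.

a = -4, b = 26, n = -16, m = 18, x = -4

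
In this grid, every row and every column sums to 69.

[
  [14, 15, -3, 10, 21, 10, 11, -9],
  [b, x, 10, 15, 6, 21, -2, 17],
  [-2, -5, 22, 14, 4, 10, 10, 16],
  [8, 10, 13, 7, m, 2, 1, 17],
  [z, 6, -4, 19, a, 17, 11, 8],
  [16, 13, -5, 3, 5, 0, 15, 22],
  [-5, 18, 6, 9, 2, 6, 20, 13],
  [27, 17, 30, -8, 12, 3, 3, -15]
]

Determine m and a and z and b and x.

m = 11, a = 8, z = 4, b = 7, x = -5

Row 4: 8 + 10 + 13 + 7 + 2 + 1 + 17 = 58, so its missing entry is 69 − 58 = 11.
Column 5: 21 + 6 + 4 + 11 + 5 + 2 + 12 = 61, so its missing entry is 69 − 61 = 8.
Row 5: 6 − 4 + 19 + 8 + 17 + 11 + 8 = 65, so its missing entry is 69 − 65 = 4.
Column 2: 15 − 5 + 10 + 6 + 13 + 18 + 17 = 74, so its missing entry is 69 − 74 = -5.
Row 2: -5 + 10 + 15 + 6 + 21 − 2 + 17 = 62, so its missing entry is 69 − 62 = 7.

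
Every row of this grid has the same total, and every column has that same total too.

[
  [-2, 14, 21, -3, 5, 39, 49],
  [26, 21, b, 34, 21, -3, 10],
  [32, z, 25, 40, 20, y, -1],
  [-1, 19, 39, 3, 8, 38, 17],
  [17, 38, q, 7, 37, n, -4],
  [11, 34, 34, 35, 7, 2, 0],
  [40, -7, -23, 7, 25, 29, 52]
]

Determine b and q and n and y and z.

Rows 1 and 4 both sum to 123, so that's the common total.
The known cells in row 2 total 109, leaving 123 − 109 = 14 for the blank.
The known cells in column 2 total 119, leaving 123 − 119 = 4 for the blank.
The known cells in column 3 total 110, leaving 123 − 110 = 13 for the blank.
The known cells in row 5 total 108, leaving 123 − 108 = 15 for the blank.
The known cells in row 3 total 120, leaving 123 − 120 = 3 for the blank.

b = 14, q = 13, n = 15, y = 3, z = 4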